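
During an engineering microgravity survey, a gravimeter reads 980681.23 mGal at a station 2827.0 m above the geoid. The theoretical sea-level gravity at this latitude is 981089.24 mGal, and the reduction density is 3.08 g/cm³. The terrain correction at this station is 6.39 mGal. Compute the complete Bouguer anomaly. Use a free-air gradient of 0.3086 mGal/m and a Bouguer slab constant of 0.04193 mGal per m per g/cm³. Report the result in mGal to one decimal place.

Free-air correction = 0.3086 × 2827.0 = 872.41 mGal
Free-air anomaly = 980681.23 − 981089.24 + (872.41) = 464.40 mGal
Bouguer slab correction = 0.04193 × 3.08 × 2827.0 = 365.09 mGal
Simple Bouguer anomaly = 464.40 − (365.09) = 99.31 mGal
Complete Bouguer anomaly = 99.31 + 6.39 = 105.70 mGal

105.7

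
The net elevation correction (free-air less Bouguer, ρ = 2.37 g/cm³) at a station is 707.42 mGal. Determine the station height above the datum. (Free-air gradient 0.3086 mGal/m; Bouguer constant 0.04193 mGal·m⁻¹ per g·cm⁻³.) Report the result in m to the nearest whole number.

Combined gradient = 0.3086 − 0.04193 × 2.37 = 0.2092259 mGal/m
h = 707.42 / 0.2092259 = 3381.13 m

3381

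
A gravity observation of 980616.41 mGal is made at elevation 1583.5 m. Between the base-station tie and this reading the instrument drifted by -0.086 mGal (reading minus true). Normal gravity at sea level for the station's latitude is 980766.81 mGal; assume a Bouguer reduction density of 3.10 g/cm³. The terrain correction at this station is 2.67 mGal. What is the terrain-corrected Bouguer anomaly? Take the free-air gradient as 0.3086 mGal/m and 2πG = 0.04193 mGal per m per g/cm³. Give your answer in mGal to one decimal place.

Drift-corrected reading = 980616.41 − (-0.086) = 980616.496 mGal
Free-air correction = 0.3086 × 1583.5 = 488.67 mGal
Free-air anomaly = 980616.496 − 980766.81 + (488.67) = 338.356 mGal
Bouguer slab correction = 0.04193 × 3.10 × 1583.5 = 205.83 mGal
Simple Bouguer anomaly = 338.356 − (205.83) = 132.526 mGal
Complete Bouguer anomaly = 132.526 + 2.67 = 135.196 mGal

135.2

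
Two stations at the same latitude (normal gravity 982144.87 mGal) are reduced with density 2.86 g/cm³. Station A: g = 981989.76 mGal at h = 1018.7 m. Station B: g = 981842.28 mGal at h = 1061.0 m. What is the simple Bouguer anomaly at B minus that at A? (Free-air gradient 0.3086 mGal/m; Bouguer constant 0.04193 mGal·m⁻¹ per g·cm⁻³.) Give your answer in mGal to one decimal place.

-139.5

Δg_SB(A) = 981989.76 − 982144.87 + 0.3086×1018.7 − 0.04193×2.86×1018.7 = 37.10 mGal
Δg_SB(B) = 981842.28 − 982144.87 + 0.3086×1061.0 − 0.04193×2.86×1061.0 = -102.40 mGal
Difference = -102.40 − (37.10) = -139.50 mGal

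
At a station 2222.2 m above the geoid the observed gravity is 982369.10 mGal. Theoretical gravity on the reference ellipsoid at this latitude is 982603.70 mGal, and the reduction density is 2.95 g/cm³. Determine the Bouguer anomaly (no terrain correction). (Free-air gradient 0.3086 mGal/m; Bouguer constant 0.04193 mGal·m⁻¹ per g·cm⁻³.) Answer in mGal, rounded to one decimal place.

176.3

Free-air correction = 0.3086 × 2222.2 = 685.77 mGal
Free-air anomaly = 982369.10 − 982603.70 + (685.77) = 451.17 mGal
Bouguer slab correction = 0.04193 × 2.95 × 2222.2 = 274.87 mGal
Simple Bouguer anomaly = 451.17 − (274.87) = 176.30 mGal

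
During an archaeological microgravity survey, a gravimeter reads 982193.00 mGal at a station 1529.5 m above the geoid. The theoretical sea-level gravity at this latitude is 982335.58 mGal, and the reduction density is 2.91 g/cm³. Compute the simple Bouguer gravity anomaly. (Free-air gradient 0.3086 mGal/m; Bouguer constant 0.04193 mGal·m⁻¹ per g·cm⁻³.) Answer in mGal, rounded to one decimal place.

Free-air correction = 0.3086 × 1529.5 = 472.00 mGal
Free-air anomaly = 982193.00 − 982335.58 + (472.00) = 329.42 mGal
Bouguer slab correction = 0.04193 × 2.91 × 1529.5 = 186.62 mGal
Simple Bouguer anomaly = 329.42 − (186.62) = 142.80 mGal

142.8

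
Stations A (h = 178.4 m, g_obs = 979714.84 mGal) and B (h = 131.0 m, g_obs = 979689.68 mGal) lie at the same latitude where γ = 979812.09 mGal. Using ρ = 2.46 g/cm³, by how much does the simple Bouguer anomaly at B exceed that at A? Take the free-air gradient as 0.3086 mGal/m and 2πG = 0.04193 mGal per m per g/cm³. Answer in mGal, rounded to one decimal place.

-34.9

Δg_SB(A) = 979714.84 − 979812.09 + 0.3086×178.4 − 0.04193×2.46×178.4 = -60.60 mGal
Δg_SB(B) = 979689.68 − 979812.09 + 0.3086×131.0 − 0.04193×2.46×131.0 = -95.50 mGal
Difference = -95.50 − (-60.60) = -34.90 mGal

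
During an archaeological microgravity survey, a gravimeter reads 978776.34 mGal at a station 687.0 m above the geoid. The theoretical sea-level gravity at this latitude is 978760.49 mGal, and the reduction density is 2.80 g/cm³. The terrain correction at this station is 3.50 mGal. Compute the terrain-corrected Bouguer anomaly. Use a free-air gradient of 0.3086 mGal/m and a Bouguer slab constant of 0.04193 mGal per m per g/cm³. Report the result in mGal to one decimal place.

Free-air correction = 0.3086 × 687.0 = 212.01 mGal
Free-air anomaly = 978776.34 − 978760.49 + (212.01) = 227.86 mGal
Bouguer slab correction = 0.04193 × 2.80 × 687.0 = 80.66 mGal
Simple Bouguer anomaly = 227.86 − (80.66) = 147.20 mGal
Complete Bouguer anomaly = 147.20 + 3.50 = 150.70 mGal

150.7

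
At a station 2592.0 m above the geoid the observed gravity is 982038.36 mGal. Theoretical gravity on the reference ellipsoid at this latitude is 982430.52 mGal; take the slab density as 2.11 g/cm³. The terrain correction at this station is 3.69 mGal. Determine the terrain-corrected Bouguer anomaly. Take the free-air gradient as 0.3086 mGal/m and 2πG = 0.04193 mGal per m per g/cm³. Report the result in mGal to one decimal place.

Free-air correction = 0.3086 × 2592.0 = 799.89 mGal
Free-air anomaly = 982038.36 − 982430.52 + (799.89) = 407.73 mGal
Bouguer slab correction = 0.04193 × 2.11 × 2592.0 = 229.32 mGal
Simple Bouguer anomaly = 407.73 − (229.32) = 178.41 mGal
Complete Bouguer anomaly = 178.41 + 3.69 = 182.10 mGal

182.1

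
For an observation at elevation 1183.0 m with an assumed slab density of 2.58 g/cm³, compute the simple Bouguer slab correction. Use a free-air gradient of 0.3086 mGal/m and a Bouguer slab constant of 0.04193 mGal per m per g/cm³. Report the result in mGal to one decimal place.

Bouguer slab correction = 0.04193 × 2.58 × 1183.0 = 128.0 mGal

128.0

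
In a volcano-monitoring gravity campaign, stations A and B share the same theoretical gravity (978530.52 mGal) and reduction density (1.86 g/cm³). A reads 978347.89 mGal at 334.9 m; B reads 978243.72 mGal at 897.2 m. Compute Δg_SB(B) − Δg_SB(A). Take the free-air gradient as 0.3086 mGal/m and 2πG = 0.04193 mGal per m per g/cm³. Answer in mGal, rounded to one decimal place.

25.5

Δg_SB(A) = 978347.89 − 978530.52 + 0.3086×334.9 − 0.04193×1.86×334.9 = -105.40 mGal
Δg_SB(B) = 978243.72 − 978530.52 + 0.3086×897.2 − 0.04193×1.86×897.2 = -79.90 mGal
Difference = -79.90 − (-105.40) = 25.50 mGal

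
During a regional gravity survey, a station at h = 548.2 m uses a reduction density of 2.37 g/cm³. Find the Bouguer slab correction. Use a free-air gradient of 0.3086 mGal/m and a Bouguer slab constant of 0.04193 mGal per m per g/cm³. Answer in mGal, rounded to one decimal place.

54.5

Bouguer slab correction = 0.04193 × 2.37 × 548.2 = 54.5 mGal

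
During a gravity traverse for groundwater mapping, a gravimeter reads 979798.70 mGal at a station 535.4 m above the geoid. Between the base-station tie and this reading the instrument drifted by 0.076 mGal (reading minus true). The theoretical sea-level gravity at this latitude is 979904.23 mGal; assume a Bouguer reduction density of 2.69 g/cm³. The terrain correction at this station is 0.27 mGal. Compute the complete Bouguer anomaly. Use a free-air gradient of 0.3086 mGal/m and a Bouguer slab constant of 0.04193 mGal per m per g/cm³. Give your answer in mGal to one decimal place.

Drift-corrected reading = 979798.70 − (0.076) = 979798.624 mGal
Free-air correction = 0.3086 × 535.4 = 165.22 mGal
Free-air anomaly = 979798.624 − 979904.23 + (165.22) = 59.614 mGal
Bouguer slab correction = 0.04193 × 2.69 × 535.4 = 60.39 mGal
Simple Bouguer anomaly = 59.614 − (60.39) = -0.776 mGal
Complete Bouguer anomaly = -0.776 + 0.27 = -0.506 mGal

-0.5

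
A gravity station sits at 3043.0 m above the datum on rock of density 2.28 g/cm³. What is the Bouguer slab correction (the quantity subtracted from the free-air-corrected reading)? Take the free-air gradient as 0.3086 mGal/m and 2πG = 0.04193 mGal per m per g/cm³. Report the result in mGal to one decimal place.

290.9

Bouguer slab correction = 0.04193 × 2.28 × 3043.0 = 290.9 mGal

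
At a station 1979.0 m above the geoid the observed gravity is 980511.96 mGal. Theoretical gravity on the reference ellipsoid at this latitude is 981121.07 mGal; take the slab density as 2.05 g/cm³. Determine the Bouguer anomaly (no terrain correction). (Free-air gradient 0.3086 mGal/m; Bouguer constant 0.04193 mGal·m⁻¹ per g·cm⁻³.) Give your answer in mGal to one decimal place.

-168.5

Free-air correction = 0.3086 × 1979.0 = 610.72 mGal
Free-air anomaly = 980511.96 − 981121.07 + (610.72) = 1.61 mGal
Bouguer slab correction = 0.04193 × 2.05 × 1979.0 = 170.11 mGal
Simple Bouguer anomaly = 1.61 − (170.11) = -168.50 mGal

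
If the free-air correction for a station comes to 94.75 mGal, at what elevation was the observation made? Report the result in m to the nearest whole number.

h = 94.75 / 0.3086 = 307.03 m

307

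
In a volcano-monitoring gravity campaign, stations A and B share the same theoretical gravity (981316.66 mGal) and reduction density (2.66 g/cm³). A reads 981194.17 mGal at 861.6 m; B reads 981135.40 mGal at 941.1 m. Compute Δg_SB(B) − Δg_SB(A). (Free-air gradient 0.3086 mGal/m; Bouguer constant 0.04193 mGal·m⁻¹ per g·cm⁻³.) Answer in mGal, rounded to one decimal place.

Δg_SB(A) = 981194.17 − 981316.66 + 0.3086×861.6 − 0.04193×2.66×861.6 = 47.30 mGal
Δg_SB(B) = 981135.40 − 981316.66 + 0.3086×941.1 − 0.04193×2.66×941.1 = 4.20 mGal
Difference = 4.20 − (47.30) = -43.10 mGal

-43.1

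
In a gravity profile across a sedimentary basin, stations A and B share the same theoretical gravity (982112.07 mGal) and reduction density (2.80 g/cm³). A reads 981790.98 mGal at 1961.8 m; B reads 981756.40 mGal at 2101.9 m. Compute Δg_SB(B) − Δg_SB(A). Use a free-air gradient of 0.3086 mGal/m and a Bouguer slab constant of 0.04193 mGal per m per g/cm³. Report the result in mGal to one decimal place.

Δg_SB(A) = 981790.98 − 982112.07 + 0.3086×1961.8 − 0.04193×2.80×1961.8 = 54.00 mGal
Δg_SB(B) = 981756.40 − 982112.07 + 0.3086×2101.9 − 0.04193×2.80×2101.9 = 46.20 mGal
Difference = 46.20 − (54.00) = -7.80 mGal

-7.8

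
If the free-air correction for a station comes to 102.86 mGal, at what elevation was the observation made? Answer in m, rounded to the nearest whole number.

333

h = 102.86 / 0.3086 = 333.31 m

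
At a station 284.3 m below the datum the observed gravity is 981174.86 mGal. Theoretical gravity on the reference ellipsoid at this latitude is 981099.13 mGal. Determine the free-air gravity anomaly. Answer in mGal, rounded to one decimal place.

Free-air correction = 0.3086 × -284.3 = -87.73 mGal
Free-air anomaly = 981174.86 − 981099.13 + (-87.73) = -12.00 mGal

-12.0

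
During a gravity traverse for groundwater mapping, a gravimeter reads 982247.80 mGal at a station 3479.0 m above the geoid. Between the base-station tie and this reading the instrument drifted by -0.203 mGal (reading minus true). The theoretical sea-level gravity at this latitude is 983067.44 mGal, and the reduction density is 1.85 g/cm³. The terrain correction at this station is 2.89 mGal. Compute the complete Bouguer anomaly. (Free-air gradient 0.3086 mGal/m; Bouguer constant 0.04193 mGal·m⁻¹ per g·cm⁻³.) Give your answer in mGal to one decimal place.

-12.8

Drift-corrected reading = 982247.80 − (-0.203) = 982248.003 mGal
Free-air correction = 0.3086 × 3479.0 = 1073.62 mGal
Free-air anomaly = 982248.003 − 983067.44 + (1073.62) = 254.183 mGal
Bouguer slab correction = 0.04193 × 1.85 × 3479.0 = 269.87 mGal
Simple Bouguer anomaly = 254.183 − (269.87) = -15.687 mGal
Complete Bouguer anomaly = -15.687 + 2.89 = -12.797 mGal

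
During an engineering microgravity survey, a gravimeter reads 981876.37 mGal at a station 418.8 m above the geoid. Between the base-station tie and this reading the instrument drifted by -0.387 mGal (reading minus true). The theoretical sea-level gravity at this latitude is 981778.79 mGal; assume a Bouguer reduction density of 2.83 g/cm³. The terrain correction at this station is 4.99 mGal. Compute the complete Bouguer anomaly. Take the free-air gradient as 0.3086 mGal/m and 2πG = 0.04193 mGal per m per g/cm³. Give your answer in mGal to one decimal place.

Drift-corrected reading = 981876.37 − (-0.387) = 981876.757 mGal
Free-air correction = 0.3086 × 418.8 = 129.24 mGal
Free-air anomaly = 981876.757 − 981778.79 + (129.24) = 227.207 mGal
Bouguer slab correction = 0.04193 × 2.83 × 418.8 = 49.70 mGal
Simple Bouguer anomaly = 227.207 − (49.70) = 177.507 mGal
Complete Bouguer anomaly = 177.507 + 4.99 = 182.497 mGal

182.5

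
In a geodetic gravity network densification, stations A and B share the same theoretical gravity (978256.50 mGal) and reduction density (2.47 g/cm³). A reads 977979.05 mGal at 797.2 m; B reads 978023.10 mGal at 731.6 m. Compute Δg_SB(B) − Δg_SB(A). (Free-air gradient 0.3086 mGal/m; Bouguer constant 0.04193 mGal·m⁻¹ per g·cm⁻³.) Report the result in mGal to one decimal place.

Δg_SB(A) = 977979.05 − 978256.50 + 0.3086×797.2 − 0.04193×2.47×797.2 = -114.00 mGal
Δg_SB(B) = 978023.10 − 978256.50 + 0.3086×731.6 − 0.04193×2.47×731.6 = -83.40 mGal
Difference = -83.40 − (-114.00) = 30.60 mGal

30.6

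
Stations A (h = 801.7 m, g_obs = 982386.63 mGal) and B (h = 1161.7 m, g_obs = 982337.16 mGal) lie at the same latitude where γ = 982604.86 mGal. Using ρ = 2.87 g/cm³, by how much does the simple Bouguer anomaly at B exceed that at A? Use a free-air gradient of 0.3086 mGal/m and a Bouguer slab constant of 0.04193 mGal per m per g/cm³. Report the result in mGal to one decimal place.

18.3

Δg_SB(A) = 982386.63 − 982604.86 + 0.3086×801.7 − 0.04193×2.87×801.7 = -67.30 mGal
Δg_SB(B) = 982337.16 − 982604.86 + 0.3086×1161.7 − 0.04193×2.87×1161.7 = -49.00 mGal
Difference = -49.00 − (-67.30) = 18.30 mGal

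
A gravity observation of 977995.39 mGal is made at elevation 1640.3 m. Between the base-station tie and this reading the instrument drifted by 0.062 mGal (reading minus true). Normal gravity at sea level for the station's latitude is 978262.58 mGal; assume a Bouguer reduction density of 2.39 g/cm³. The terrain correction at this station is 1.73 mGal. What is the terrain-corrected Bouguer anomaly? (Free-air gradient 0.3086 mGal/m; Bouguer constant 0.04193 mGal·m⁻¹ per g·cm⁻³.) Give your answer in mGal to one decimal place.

76.3

Drift-corrected reading = 977995.39 − (0.062) = 977995.328 mGal
Free-air correction = 0.3086 × 1640.3 = 506.20 mGal
Free-air anomaly = 977995.328 − 978262.58 + (506.20) = 238.948 mGal
Bouguer slab correction = 0.04193 × 2.39 × 1640.3 = 164.38 mGal
Simple Bouguer anomaly = 238.948 − (164.38) = 74.568 mGal
Complete Bouguer anomaly = 74.568 + 1.73 = 76.298 mGal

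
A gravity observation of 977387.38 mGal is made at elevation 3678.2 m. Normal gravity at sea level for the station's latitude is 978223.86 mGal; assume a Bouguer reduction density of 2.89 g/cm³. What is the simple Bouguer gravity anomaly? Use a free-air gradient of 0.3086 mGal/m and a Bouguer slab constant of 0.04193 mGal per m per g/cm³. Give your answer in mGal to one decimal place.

Free-air correction = 0.3086 × 3678.2 = 1135.09 mGal
Free-air anomaly = 977387.38 − 978223.86 + (1135.09) = 298.61 mGal
Bouguer slab correction = 0.04193 × 2.89 × 3678.2 = 445.72 mGal
Simple Bouguer anomaly = 298.61 − (445.72) = -147.11 mGal

-147.1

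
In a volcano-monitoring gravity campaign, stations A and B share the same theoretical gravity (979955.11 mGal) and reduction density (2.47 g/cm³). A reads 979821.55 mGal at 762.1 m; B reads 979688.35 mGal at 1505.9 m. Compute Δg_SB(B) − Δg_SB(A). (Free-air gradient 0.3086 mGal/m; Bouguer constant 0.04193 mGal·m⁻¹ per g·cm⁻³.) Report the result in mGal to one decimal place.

19.3

Δg_SB(A) = 979821.55 − 979955.11 + 0.3086×762.1 − 0.04193×2.47×762.1 = 22.70 mGal
Δg_SB(B) = 979688.35 − 979955.11 + 0.3086×1505.9 − 0.04193×2.47×1505.9 = 42.00 mGal
Difference = 42.00 − (22.70) = 19.30 mGal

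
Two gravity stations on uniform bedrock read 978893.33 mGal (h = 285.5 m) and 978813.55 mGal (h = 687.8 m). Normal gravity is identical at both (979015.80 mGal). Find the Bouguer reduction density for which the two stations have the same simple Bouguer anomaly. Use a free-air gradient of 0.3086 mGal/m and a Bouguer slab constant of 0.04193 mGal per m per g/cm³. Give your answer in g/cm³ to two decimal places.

2.63

Δg_obs = 978813.55 − 978893.33 = -79.78 mGal over Δh = 687.8 − 285.5 = 402.3 m
Equal Bouguer anomalies ⇒ Δg_obs + (0.3086 − 0.04193ρ)·Δh = 0
0.3086 − 0.04193ρ = −Δg_obs/Δh = 0.19831
ρ = (0.3086 − 0.19831) / 0.04193 = 2.63 g/cm³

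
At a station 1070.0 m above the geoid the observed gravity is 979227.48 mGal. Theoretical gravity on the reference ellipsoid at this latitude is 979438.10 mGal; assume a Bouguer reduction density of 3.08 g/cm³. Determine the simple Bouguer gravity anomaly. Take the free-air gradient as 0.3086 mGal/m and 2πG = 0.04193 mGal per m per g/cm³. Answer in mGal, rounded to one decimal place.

Free-air correction = 0.3086 × 1070.0 = 330.20 mGal
Free-air anomaly = 979227.48 − 979438.10 + (330.20) = 119.58 mGal
Bouguer slab correction = 0.04193 × 3.08 × 1070.0 = 138.18 mGal
Simple Bouguer anomaly = 119.58 − (138.18) = -18.60 mGal

-18.6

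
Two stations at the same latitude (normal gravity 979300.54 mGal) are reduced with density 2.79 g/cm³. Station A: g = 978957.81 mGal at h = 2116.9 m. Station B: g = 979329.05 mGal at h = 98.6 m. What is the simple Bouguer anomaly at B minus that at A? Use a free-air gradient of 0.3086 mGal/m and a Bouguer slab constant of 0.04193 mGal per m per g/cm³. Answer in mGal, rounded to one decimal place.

-15.5

Δg_SB(A) = 978957.81 − 979300.54 + 0.3086×2116.9 − 0.04193×2.79×2116.9 = 62.90 mGal
Δg_SB(B) = 979329.05 − 979300.54 + 0.3086×98.6 − 0.04193×2.79×98.6 = 47.40 mGal
Difference = 47.40 − (62.90) = -15.50 mGal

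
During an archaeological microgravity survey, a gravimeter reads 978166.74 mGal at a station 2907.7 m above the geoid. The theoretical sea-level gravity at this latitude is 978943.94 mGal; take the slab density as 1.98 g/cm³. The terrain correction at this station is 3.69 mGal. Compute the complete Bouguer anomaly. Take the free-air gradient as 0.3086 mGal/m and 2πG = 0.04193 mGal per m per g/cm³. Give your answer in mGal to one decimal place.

-117.6

Free-air correction = 0.3086 × 2907.7 = 897.32 mGal
Free-air anomaly = 978166.74 − 978943.94 + (897.32) = 120.12 mGal
Bouguer slab correction = 0.04193 × 1.98 × 2907.7 = 241.40 mGal
Simple Bouguer anomaly = 120.12 − (241.40) = -121.28 mGal
Complete Bouguer anomaly = -121.28 + 3.69 = -117.59 mGal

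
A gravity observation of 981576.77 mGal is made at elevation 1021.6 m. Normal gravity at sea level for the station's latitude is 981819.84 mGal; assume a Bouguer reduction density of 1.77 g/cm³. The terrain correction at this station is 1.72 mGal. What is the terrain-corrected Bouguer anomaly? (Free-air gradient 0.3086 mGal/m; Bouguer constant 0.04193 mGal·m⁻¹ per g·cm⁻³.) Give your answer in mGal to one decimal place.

-1.9

Free-air correction = 0.3086 × 1021.6 = 315.27 mGal
Free-air anomaly = 981576.77 − 981819.84 + (315.27) = 72.20 mGal
Bouguer slab correction = 0.04193 × 1.77 × 1021.6 = 75.82 mGal
Simple Bouguer anomaly = 72.20 − (75.82) = -3.62 mGal
Complete Bouguer anomaly = -3.62 + 1.72 = -1.90 mGal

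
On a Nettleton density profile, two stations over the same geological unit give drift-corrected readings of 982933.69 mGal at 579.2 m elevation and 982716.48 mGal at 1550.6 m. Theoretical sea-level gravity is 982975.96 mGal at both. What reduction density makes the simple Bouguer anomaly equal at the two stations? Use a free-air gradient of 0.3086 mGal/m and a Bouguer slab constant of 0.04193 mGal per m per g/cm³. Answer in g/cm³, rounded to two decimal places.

2.03

Δg_obs = 982716.48 − 982933.69 = -217.21 mGal over Δh = 1550.6 − 579.2 = 971.4 m
Equal Bouguer anomalies ⇒ Δg_obs + (0.3086 − 0.04193ρ)·Δh = 0
0.3086 − 0.04193ρ = −Δg_obs/Δh = 0.22361
ρ = (0.3086 − 0.22361) / 0.04193 = 2.03 g/cm³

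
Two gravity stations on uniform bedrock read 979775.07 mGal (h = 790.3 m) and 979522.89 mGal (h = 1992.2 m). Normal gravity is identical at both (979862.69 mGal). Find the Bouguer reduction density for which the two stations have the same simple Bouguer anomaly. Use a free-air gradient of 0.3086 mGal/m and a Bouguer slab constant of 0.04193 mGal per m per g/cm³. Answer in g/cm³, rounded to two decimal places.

Δg_obs = 979522.89 − 979775.07 = -252.18 mGal over Δh = 1992.2 − 790.3 = 1201.9 m
Equal Bouguer anomalies ⇒ Δg_obs + (0.3086 − 0.04193ρ)·Δh = 0
0.3086 − 0.04193ρ = −Δg_obs/Δh = 0.20982
ρ = (0.3086 − 0.20982) / 0.04193 = 2.36 g/cm³

2.36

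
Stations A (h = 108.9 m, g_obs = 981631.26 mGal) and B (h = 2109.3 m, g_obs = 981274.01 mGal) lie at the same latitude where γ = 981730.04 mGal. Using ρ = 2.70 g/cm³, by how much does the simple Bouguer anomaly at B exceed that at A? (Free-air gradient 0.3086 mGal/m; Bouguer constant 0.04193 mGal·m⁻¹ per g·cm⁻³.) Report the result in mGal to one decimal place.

Δg_SB(A) = 981631.26 − 981730.04 + 0.3086×108.9 − 0.04193×2.70×108.9 = -77.50 mGal
Δg_SB(B) = 981274.01 − 981730.04 + 0.3086×2109.3 − 0.04193×2.70×2109.3 = -43.90 mGal
Difference = -43.90 − (-77.50) = 33.60 mGal

33.6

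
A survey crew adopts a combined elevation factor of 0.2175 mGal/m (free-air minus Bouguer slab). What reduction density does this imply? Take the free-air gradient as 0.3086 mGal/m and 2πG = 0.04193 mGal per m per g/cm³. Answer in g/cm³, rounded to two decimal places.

2.17

0.2175 = 0.3086 − 0.04193 × ρ
ρ = (0.3086 − 0.2175) / 0.04193 = 2.17 g/cm³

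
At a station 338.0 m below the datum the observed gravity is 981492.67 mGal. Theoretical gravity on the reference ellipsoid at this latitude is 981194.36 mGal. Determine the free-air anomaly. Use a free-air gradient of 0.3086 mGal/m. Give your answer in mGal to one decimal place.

194.0

Free-air correction = 0.3086 × -338.0 = -104.31 mGal
Free-air anomaly = 981492.67 − 981194.36 + (-104.31) = 194.00 mGal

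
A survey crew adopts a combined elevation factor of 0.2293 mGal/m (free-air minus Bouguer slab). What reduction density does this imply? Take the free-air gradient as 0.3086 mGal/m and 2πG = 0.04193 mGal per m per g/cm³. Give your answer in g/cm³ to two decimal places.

0.2293 = 0.3086 − 0.04193 × ρ
ρ = (0.3086 − 0.2293) / 0.04193 = 1.89 g/cm³

1.89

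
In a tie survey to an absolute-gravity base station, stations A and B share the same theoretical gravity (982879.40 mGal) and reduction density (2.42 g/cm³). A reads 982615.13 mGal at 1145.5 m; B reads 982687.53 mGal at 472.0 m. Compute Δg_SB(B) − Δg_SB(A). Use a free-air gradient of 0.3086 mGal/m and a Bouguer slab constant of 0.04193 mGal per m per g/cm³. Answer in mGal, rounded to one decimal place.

-67.1

Δg_SB(A) = 982615.13 − 982879.40 + 0.3086×1145.5 − 0.04193×2.42×1145.5 = -27.00 mGal
Δg_SB(B) = 982687.53 − 982879.40 + 0.3086×472.0 − 0.04193×2.42×472.0 = -94.10 mGal
Difference = -94.10 − (-27.00) = -67.10 mGal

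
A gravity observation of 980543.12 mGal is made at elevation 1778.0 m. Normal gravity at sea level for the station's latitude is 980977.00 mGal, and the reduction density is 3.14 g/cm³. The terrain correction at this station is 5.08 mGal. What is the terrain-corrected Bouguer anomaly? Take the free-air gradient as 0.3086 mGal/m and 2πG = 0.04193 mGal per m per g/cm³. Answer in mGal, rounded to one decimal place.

-114.2

Free-air correction = 0.3086 × 1778.0 = 548.69 mGal
Free-air anomaly = 980543.12 − 980977.00 + (548.69) = 114.81 mGal
Bouguer slab correction = 0.04193 × 3.14 × 1778.0 = 234.09 mGal
Simple Bouguer anomaly = 114.81 − (234.09) = -119.28 mGal
Complete Bouguer anomaly = -119.28 + 5.08 = -114.20 mGal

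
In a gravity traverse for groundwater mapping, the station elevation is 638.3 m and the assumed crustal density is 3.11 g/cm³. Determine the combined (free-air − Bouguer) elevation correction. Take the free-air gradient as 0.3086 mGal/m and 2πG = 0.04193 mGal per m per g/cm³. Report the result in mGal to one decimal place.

Combined gradient = 0.3086 − 0.04193 × 3.11 = 0.1781977 mGal/m
Combined elevation correction = 0.1781977 × 638.3 = 113.7 mGal

113.7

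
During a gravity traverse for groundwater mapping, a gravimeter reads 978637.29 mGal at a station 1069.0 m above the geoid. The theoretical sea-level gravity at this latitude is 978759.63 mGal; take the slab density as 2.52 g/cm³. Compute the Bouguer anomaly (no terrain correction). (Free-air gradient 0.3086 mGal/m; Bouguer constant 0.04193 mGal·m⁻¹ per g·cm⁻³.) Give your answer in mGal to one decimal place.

94.6

Free-air correction = 0.3086 × 1069.0 = 329.89 mGal
Free-air anomaly = 978637.29 − 978759.63 + (329.89) = 207.55 mGal
Bouguer slab correction = 0.04193 × 2.52 × 1069.0 = 112.95 mGal
Simple Bouguer anomaly = 207.55 − (112.95) = 94.60 mGal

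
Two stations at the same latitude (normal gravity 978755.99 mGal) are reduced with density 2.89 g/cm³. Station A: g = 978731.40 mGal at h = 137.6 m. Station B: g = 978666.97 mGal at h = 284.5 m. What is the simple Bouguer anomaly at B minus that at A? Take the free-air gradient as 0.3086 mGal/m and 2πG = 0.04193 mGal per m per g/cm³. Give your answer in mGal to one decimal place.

-36.9

Δg_SB(A) = 978731.40 − 978755.99 + 0.3086×137.6 − 0.04193×2.89×137.6 = 1.20 mGal
Δg_SB(B) = 978666.97 − 978755.99 + 0.3086×284.5 − 0.04193×2.89×284.5 = -35.70 mGal
Difference = -35.70 − (1.20) = -36.90 mGal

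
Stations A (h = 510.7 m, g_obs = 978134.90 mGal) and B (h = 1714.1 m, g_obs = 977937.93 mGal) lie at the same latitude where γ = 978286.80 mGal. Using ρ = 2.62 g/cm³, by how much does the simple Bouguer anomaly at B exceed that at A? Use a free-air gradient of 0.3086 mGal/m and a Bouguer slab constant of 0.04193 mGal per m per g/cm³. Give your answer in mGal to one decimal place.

42.2

Δg_SB(A) = 978134.90 − 978286.80 + 0.3086×510.7 − 0.04193×2.62×510.7 = -50.40 mGal
Δg_SB(B) = 977937.93 − 978286.80 + 0.3086×1714.1 − 0.04193×2.62×1714.1 = -8.20 mGal
Difference = -8.20 − (-50.40) = 42.20 mGal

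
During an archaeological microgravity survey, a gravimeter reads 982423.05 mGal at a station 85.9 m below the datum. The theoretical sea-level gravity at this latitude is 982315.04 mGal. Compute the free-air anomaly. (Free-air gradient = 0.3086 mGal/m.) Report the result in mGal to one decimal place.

81.5

Free-air correction = 0.3086 × -85.9 = -26.51 mGal
Free-air anomaly = 982423.05 − 982315.04 + (-26.51) = 81.50 mGal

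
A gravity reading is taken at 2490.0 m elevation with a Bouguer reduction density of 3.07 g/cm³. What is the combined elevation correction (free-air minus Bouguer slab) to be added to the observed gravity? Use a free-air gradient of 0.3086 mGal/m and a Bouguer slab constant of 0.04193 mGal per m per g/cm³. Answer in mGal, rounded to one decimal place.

Combined gradient = 0.3086 − 0.04193 × 3.07 = 0.1798749 mGal/m
Combined elevation correction = 0.1798749 × 2490.0 = 447.9 mGal

447.9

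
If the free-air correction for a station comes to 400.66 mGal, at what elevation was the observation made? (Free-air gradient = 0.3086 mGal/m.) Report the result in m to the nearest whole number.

h = 400.66 / 0.3086 = 1298.31 m

1298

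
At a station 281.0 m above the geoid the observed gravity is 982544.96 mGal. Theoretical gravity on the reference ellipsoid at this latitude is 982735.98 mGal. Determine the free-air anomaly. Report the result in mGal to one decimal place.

Free-air correction = 0.3086 × 281.0 = 86.72 mGal
Free-air anomaly = 982544.96 − 982735.98 + (86.72) = -104.30 mGal

-104.3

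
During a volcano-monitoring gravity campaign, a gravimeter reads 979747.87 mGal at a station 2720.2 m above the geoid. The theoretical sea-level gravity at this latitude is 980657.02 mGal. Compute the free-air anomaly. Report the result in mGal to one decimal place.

Free-air correction = 0.3086 × 2720.2 = 839.45 mGal
Free-air anomaly = 979747.87 − 980657.02 + (839.45) = -69.70 mGal

-69.7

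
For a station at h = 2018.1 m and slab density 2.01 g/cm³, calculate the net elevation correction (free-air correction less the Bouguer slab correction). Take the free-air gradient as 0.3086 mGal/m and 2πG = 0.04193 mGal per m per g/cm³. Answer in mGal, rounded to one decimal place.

Combined gradient = 0.3086 − 0.04193 × 2.01 = 0.2243207 mGal/m
Combined elevation correction = 0.2243207 × 2018.1 = 452.7 mGal

452.7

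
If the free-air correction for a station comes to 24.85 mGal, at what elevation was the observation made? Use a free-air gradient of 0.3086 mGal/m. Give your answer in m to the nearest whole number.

81

h = 24.85 / 0.3086 = 80.52 m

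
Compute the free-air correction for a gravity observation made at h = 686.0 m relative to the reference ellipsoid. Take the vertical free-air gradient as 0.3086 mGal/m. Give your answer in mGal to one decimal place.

Free-air correction = 0.3086 × 686.0 = 211.7 mGal

211.7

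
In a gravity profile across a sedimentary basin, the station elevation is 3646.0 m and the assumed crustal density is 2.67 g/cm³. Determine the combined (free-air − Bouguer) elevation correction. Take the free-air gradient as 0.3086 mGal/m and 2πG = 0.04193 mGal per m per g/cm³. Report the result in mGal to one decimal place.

Combined gradient = 0.3086 − 0.04193 × 2.67 = 0.1966469 mGal/m
Combined elevation correction = 0.1966469 × 3646.0 = 717.0 mGal

717.0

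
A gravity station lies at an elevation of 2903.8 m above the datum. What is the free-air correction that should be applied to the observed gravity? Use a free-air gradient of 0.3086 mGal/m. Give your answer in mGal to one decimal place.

896.1

Free-air correction = 0.3086 × 2903.8 = 896.1 mGal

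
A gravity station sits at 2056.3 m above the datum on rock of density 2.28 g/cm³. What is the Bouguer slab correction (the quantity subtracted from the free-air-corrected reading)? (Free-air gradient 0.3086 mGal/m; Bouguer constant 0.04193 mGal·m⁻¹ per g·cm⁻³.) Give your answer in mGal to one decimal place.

Bouguer slab correction = 0.04193 × 2.28 × 2056.3 = 196.6 mGal

196.6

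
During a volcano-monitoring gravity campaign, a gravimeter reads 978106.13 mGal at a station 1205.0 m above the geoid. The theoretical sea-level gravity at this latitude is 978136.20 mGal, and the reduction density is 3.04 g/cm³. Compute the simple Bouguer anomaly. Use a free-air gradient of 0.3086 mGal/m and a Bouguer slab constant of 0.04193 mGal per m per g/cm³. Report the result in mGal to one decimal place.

Free-air correction = 0.3086 × 1205.0 = 371.86 mGal
Free-air anomaly = 978106.13 − 978136.20 + (371.86) = 341.79 mGal
Bouguer slab correction = 0.04193 × 3.04 × 1205.0 = 153.60 mGal
Simple Bouguer anomaly = 341.79 − (153.60) = 188.19 mGal

188.2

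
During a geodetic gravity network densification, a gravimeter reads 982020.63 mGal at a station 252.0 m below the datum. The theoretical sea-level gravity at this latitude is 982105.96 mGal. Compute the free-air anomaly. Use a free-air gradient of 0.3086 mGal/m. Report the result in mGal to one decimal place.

Free-air correction = 0.3086 × -252.0 = -77.77 mGal
Free-air anomaly = 982020.63 − 982105.96 + (-77.77) = -163.10 mGal

-163.1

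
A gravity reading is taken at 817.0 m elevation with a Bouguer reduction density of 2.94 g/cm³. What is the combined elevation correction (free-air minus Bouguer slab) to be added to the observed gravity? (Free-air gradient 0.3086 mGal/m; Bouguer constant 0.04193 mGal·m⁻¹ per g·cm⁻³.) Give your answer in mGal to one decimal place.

151.4

Combined gradient = 0.3086 − 0.04193 × 2.94 = 0.1853258 mGal/m
Combined elevation correction = 0.1853258 × 817.0 = 151.4 mGal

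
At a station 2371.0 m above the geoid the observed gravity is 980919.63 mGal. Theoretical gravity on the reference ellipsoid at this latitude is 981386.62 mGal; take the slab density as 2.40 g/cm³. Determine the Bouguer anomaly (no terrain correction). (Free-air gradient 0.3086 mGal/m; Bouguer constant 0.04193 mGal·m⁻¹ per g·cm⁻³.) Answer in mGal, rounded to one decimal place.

Free-air correction = 0.3086 × 2371.0 = 731.69 mGal
Free-air anomaly = 980919.63 − 981386.62 + (731.69) = 264.70 mGal
Bouguer slab correction = 0.04193 × 2.40 × 2371.0 = 238.60 mGal
Simple Bouguer anomaly = 264.70 − (238.60) = 26.10 mGal

26.1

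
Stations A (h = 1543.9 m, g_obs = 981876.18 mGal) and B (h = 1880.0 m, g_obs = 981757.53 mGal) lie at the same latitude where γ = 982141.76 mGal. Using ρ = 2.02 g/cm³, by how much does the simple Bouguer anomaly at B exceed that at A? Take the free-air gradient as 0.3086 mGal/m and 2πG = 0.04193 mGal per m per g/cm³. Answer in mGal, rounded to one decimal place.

-43.4

Δg_SB(A) = 981876.18 − 982141.76 + 0.3086×1543.9 − 0.04193×2.02×1543.9 = 80.10 mGal
Δg_SB(B) = 981757.53 − 982141.76 + 0.3086×1880.0 − 0.04193×2.02×1880.0 = 36.70 mGal
Difference = 36.70 − (80.10) = -43.40 mGal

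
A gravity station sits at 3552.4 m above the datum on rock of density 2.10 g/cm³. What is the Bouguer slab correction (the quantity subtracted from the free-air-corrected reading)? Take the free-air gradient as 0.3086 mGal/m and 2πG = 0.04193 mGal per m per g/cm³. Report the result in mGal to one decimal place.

Bouguer slab correction = 0.04193 × 2.10 × 3552.4 = 312.8 mGal

312.8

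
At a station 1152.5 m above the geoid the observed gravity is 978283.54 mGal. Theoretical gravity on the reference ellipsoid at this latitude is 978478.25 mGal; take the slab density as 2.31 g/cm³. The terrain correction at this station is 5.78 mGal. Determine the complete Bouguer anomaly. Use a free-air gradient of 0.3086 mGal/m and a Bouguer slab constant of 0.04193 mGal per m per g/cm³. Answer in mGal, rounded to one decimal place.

55.1

Free-air correction = 0.3086 × 1152.5 = 355.66 mGal
Free-air anomaly = 978283.54 − 978478.25 + (355.66) = 160.95 mGal
Bouguer slab correction = 0.04193 × 2.31 × 1152.5 = 111.63 mGal
Simple Bouguer anomaly = 160.95 − (111.63) = 49.32 mGal
Complete Bouguer anomaly = 49.32 + 5.78 = 55.10 mGal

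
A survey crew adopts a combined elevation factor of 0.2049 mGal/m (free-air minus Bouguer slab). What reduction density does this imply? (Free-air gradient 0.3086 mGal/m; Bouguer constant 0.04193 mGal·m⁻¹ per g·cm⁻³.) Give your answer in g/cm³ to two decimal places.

2.47

0.2049 = 0.3086 − 0.04193 × ρ
ρ = (0.3086 − 0.2049) / 0.04193 = 2.47 g/cm³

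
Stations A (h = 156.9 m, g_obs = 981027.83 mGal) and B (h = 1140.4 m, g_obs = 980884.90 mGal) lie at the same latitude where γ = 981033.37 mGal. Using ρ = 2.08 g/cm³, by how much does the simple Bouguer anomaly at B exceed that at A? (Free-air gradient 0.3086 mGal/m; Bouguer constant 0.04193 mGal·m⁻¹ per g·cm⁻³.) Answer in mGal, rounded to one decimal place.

74.8

Δg_SB(A) = 981027.83 − 981033.37 + 0.3086×156.9 − 0.04193×2.08×156.9 = 29.20 mGal
Δg_SB(B) = 980884.90 − 981033.37 + 0.3086×1140.4 − 0.04193×2.08×1140.4 = 104.00 mGal
Difference = 104.00 − (29.20) = 74.80 mGal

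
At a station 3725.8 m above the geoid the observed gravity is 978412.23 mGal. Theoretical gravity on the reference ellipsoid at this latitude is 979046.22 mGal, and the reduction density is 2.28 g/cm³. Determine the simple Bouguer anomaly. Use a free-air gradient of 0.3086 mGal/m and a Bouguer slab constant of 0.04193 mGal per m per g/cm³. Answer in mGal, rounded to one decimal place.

159.6

Free-air correction = 0.3086 × 3725.8 = 1149.78 mGal
Free-air anomaly = 978412.23 − 979046.22 + (1149.78) = 515.79 mGal
Bouguer slab correction = 0.04193 × 2.28 × 3725.8 = 356.19 mGal
Simple Bouguer anomaly = 515.79 − (356.19) = 159.60 mGal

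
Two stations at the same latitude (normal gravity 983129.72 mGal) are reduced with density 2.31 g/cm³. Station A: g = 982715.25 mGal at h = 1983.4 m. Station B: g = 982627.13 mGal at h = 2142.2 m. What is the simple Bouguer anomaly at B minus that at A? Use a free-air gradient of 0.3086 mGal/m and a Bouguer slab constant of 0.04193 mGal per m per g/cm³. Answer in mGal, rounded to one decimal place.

Δg_SB(A) = 982715.25 − 983129.72 + 0.3086×1983.4 − 0.04193×2.31×1983.4 = 5.50 mGal
Δg_SB(B) = 982627.13 − 983129.72 + 0.3086×2142.2 − 0.04193×2.31×2142.2 = -49.00 mGal
Difference = -49.00 − (5.50) = -54.50 mGal

-54.5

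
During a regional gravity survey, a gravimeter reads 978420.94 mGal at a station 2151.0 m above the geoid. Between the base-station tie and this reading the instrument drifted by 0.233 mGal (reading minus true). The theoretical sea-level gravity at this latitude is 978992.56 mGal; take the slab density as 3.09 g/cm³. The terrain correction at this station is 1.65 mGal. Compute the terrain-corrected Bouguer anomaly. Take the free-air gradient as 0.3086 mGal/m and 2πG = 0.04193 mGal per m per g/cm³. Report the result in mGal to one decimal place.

-185.1

Drift-corrected reading = 978420.94 − (0.233) = 978420.707 mGal
Free-air correction = 0.3086 × 2151.0 = 663.80 mGal
Free-air anomaly = 978420.707 − 978992.56 + (663.80) = 91.947 mGal
Bouguer slab correction = 0.04193 × 3.09 × 2151.0 = 278.69 mGal
Simple Bouguer anomaly = 91.947 − (278.69) = -186.743 mGal
Complete Bouguer anomaly = -186.743 + 1.65 = -185.093 mGal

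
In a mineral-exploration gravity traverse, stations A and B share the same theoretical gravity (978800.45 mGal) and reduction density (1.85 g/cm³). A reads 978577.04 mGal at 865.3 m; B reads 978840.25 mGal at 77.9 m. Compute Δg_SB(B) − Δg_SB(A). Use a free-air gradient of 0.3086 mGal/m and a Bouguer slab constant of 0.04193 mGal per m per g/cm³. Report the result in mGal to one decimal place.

81.3

Δg_SB(A) = 978577.04 − 978800.45 + 0.3086×865.3 − 0.04193×1.85×865.3 = -23.50 mGal
Δg_SB(B) = 978840.25 − 978800.45 + 0.3086×77.9 − 0.04193×1.85×77.9 = 57.80 mGal
Difference = 57.80 − (-23.50) = 81.30 mGal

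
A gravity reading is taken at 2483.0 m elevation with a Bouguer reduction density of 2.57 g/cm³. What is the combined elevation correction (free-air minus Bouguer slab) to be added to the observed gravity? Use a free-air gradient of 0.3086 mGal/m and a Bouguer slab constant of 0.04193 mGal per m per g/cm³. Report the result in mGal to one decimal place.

498.7

Combined gradient = 0.3086 − 0.04193 × 2.57 = 0.2008399 mGal/m
Combined elevation correction = 0.2008399 × 2483.0 = 498.7 mGal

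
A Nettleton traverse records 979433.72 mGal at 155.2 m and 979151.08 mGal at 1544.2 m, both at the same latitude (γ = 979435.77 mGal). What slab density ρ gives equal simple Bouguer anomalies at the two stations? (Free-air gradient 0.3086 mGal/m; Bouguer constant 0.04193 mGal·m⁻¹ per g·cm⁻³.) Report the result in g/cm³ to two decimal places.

Δg_obs = 979151.08 − 979433.72 = -282.64 mGal over Δh = 1544.2 − 155.2 = 1389.0 m
Equal Bouguer anomalies ⇒ Δg_obs + (0.3086 − 0.04193ρ)·Δh = 0
0.3086 − 0.04193ρ = −Δg_obs/Δh = 0.20348
ρ = (0.3086 − 0.20348) / 0.04193 = 2.51 g/cm³

2.51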